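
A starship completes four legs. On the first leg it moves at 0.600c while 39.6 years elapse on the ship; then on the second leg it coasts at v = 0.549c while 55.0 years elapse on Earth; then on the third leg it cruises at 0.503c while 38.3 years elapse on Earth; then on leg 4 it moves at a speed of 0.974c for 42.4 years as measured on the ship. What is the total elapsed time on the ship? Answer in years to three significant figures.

τ = 161 years

Leg 1: 39.6 years is already measured on the ship.
Leg 2: γ = 1/√(1 − 0.549²) = 1/√0.6986 = 1.196; τ_2 = 55.0/1.196 = 45.97 years.
Leg 3: γ = 1/√(1 − 0.503²) = 1/√0.7470 = 1.157; τ_3 = 38.3/1.157 = 33.10 years.
Leg 4: 42.4 years is already measured on the ship.
Total: 39.60 + 45.97 + 33.10 + 42.40 years.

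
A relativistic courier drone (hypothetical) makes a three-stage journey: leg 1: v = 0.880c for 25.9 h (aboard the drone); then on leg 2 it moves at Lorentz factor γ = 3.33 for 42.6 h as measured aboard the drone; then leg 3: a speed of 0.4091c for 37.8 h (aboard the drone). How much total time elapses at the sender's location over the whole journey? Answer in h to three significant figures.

Δt = 238 h

Leg 1: γ = 1/√(1 − 0.880²) = 1/√0.2256 = 2.105; Δt_1 = 2.105 × 25.9 = 54.53 h.
Leg 2: γ = 3.33; Δt_2 = 3.330 × 42.6 = 141.9 h.
Leg 3: γ = 1/√(1 − 0.4091²) = 1/√0.8326 = 1.096; Δt_3 = 1.096 × 37.8 = 41.43 h.
Total: 54.53 + 141.9 + 41.43 h.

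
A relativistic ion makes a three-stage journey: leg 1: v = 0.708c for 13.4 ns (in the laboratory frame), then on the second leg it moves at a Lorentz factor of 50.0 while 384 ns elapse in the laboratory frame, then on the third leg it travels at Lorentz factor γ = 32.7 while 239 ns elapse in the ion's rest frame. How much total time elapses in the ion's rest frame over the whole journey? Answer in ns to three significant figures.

τ = 256 ns

Leg 1: γ = 1/√(1 − 0.708²) = 1/√0.4987 = 1.416; τ_1 = 13.4/1.416 = 9.463 ns.
Leg 2: γ = 50.0; τ_2 = 384/50.00 = 7.680 ns.
Leg 3: 239 ns is already measured in the ion's rest frame.
Total: 9.463 + 7.680 + 239.0 ns.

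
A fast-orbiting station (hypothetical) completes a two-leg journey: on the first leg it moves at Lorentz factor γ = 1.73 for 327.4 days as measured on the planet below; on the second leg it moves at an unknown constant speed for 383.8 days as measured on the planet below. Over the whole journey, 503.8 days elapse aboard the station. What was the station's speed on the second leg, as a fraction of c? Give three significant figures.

Leg 1: γ = 1.73; τ_1 = 327.4/1.730 = 189.2 days.
Leg 2: speed unknown; τ_2 = 383.8/γ_2.
Total proper time: 189.2 + τ_2 = 503.8, so τ_2 = 503.8 − 189.2 = 314.6 days.
γ_2 = 383.8/314.6 = 1.220; β = √(1 − 1/γ²) = √0.3283.

β = 0.573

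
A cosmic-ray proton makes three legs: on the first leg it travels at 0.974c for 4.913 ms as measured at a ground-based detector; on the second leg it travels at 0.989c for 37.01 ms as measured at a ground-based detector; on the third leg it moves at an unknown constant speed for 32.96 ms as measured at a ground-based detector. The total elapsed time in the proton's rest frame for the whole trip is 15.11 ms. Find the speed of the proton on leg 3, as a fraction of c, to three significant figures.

Leg 1: γ = 1/√(1 − 0.974²) = 1/√0.05132 = 4.414; τ_1 = 4.913/4.414 = 1.113 ms.
Leg 2: γ = 1/√(1 − 0.989²) = 1/√0.02188 = 6.761; τ_2 = 37.01/6.761 = 5.474 ms.
Leg 3: speed unknown; τ_3 = 32.96/γ_3.
Total proper time: 1.113 + 5.474 + τ_3 = 15.11, so τ_3 = 15.11 − 6.587 = 8.523 ms.
γ_3 = 32.96/8.523 = 3.867; β = √(1 − 1/γ²) = √0.9331.

β = 0.966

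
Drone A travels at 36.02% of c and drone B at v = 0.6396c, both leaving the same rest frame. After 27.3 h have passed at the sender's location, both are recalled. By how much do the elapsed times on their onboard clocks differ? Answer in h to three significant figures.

A: β = 0.3602; γ = 1/√(1 − 0.3602²) = 1/√0.8703 = 1.072; τ_A = 27.3/1.072 = 25.47 h.
B: γ = 1/√(1 − 0.6396²) = 1/√0.5909 = 1.301; τ_B = 27.3/1.301 = 20.99 h.

|τ_A − τ_B| = 4.48 h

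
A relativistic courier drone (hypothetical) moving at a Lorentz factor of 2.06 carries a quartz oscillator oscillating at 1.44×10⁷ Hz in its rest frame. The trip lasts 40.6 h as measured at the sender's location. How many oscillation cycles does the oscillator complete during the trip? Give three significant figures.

γ = 2.06
The oscillator's own cycle count is N = f × τ where τ is the proper time aboard the drone. τ = Δt/γ = 40.6/2.060 = 19.71 h = 7.095×10⁴ s.
N = 1.44×10⁷ × 7.095×10⁴ = 1.022×10¹².

N = 1.02×10¹²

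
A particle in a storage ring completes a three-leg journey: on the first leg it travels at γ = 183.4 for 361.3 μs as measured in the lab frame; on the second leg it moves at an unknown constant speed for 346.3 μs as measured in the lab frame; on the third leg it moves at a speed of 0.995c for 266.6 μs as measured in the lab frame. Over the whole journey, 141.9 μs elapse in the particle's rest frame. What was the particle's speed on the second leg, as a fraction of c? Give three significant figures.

β = 0.945

Leg 1: γ = 183.4; τ_1 = 361.3/183.4 = 1.970 μs.
Leg 2: speed unknown; τ_2 = 346.3/γ_2.
Leg 3: γ = 1/√(1 − 0.995²) = 1/√0.009975 = 10.01; τ_3 = 266.6/10.01 = 26.63 μs.
Total proper time: 1.970 + τ_2 + 26.63 = 141.9, so τ_2 = 141.9 − 28.60 = 113.3 μs.
γ_2 = 346.3/113.3 = 3.056; β = √(1 − 1/γ²) = √0.8930.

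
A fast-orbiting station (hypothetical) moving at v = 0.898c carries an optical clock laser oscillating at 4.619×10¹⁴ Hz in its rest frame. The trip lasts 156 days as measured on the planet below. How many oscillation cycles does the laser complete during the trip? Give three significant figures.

N = 2.74×10²¹

γ = 1/√(1 − 0.898²) = 1/√0.1936 = 2.273
The oscillator's own cycle count is N = f × τ where τ is the proper time aboard the station. τ = Δt/γ = 156/2.273 = 68.64 days = 5.930×10⁶ s.
N = 4.619×10¹⁴ × 5.930×10⁶ = 2.739×10²¹.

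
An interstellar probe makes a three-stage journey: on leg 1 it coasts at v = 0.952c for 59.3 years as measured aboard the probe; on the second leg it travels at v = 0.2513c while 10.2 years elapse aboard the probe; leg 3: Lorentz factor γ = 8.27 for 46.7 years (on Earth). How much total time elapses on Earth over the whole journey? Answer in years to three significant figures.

Δt = 251 years

Leg 1: γ = 1/√(1 − 0.952²) = 1/√0.09370 = 3.267; Δt_1 = 3.267 × 59.3 = 193.7 years.
Leg 2: γ = 1/√(1 − 0.2513²) = 1/√0.9368 = 1.033; Δt_2 = 1.033 × 10.2 = 10.54 years.
Leg 3: 46.7 years is already measured on Earth.
Total: 193.7 + 10.54 + 46.70 years.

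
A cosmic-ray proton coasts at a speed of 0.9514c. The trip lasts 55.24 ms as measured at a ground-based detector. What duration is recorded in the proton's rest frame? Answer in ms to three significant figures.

γ = 1/√(1 − 0.9514²) = 1/√0.09484 = 3.247
The interval measured at a ground-based detector is the dilated one; the clock in the proton's rest frame measures the proper time τ = Δt/γ = 55.24/3.247 ms.

τ = 17.0 ms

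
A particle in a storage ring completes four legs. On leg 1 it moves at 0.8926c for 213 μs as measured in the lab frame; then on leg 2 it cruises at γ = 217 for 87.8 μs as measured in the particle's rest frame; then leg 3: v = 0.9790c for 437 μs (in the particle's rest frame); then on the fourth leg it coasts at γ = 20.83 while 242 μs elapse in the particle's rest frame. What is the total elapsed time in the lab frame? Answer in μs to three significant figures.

Δt = 2.65×10⁴ μs

Leg 1: 213 μs is already measured in the lab frame.
Leg 2: γ = 217; Δt_2 = 217.0 × 87.8 = 1.905×10⁴ μs.
Leg 3: γ = 1/√(1 − 0.9790²) = 1/√0.04156 = 4.905; Δt_3 = 4.905 × 437 = 2144 μs.
Leg 4: γ = 20.83; Δt_4 = 20.83 × 242 = 5041 μs.
Total: 213.0 + 1.905×10⁴ + 2144 + 5041 μs.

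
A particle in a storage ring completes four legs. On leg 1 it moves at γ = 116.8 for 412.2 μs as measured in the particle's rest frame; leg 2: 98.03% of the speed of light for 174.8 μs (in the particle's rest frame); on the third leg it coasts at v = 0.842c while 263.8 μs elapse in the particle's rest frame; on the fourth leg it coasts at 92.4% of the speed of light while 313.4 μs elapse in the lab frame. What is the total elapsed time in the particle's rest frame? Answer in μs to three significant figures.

Leg 1: 412.2 μs is already measured in the particle's rest frame.
Leg 2: 174.8 μs is already measured in the particle's rest frame.
Leg 3: 263.8 μs is already measured in the particle's rest frame.
Leg 4: β = 0.924; γ = 1/√(1 − 0.924²) = 1/√0.1462 = 2.615; τ_4 = 313.4/2.615 = 119.8 μs.
Total: 412.2 + 174.8 + 263.8 + 119.8 μs.

τ = 971 μs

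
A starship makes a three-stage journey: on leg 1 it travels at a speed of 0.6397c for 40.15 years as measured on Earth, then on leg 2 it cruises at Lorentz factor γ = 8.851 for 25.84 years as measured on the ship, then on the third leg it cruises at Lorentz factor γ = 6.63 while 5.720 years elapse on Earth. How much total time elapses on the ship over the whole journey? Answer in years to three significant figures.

Leg 1: γ = 1/√(1 − 0.6397²) = 1/√0.5908 = 1.301; τ_1 = 40.15/1.301 = 30.86 years.
Leg 2: 25.84 years is already measured on the ship.
Leg 3: γ = 6.63; τ_3 = 5.720/6.630 = 0.8627 years.
Total: 30.86 + 25.84 + 0.8627 years.

τ = 57.6 years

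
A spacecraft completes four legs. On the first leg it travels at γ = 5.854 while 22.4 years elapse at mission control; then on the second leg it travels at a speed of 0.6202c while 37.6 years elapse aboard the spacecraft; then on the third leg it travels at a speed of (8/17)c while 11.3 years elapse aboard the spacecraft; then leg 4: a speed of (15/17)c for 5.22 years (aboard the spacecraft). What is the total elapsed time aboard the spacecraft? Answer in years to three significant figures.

τ = 57.9 years

Leg 1: γ = 5.854; τ_1 = 22.4/5.854 = 3.826 years.
Leg 2: 37.6 years is already measured aboard the spacecraft.
Leg 3: 11.3 years is already measured aboard the spacecraft.
Leg 4: 5.22 years is already measured aboard the spacecraft.
Total: 3.826 + 37.60 + 11.30 + 5.220 years.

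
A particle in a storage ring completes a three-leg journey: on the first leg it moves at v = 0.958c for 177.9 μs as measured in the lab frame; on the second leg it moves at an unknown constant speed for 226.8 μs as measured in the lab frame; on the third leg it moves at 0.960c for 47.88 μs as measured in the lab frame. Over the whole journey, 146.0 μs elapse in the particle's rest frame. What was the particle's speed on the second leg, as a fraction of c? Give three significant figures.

β = 0.933

Leg 1: γ = 1/√(1 − 0.958²) = 1/√0.08224 = 3.487; τ_1 = 177.9/3.487 = 51.02 μs.
Leg 2: speed unknown; τ_2 = 226.8/γ_2.
Leg 3: γ = 1/√(1 − 0.960²) = 25/7 ≈ 3.571; τ_3 = 47.88/3.571 = 13.41 μs.
Total proper time: 51.02 + τ_2 + 13.41 = 146.0, so τ_2 = 146.0 − 64.42 = 81.58 μs.
γ_2 = 226.8/81.58 = 2.780; β = √(1 − 1/γ²) = √0.8706.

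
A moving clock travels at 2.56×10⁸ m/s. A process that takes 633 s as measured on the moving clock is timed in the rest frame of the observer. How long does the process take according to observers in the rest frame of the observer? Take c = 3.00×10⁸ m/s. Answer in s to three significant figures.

Δt = 1210 s

β = 2.56×10⁸/3.00×10⁸ = 0.8533; γ = 1/√(1 − 0.8533²) = 1.918
The interval measured on the moving clock is the proper time (both events occur at the same place in that frame); the lab-frame interval is Δt = γτ = 1.918 × 633 s.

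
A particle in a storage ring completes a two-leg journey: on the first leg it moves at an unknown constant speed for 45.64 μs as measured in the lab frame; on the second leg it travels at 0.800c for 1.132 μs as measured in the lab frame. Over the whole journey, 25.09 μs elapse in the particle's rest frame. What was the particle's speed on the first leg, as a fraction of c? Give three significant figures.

β = 0.845

Leg 1: speed unknown; τ_1 = 45.64/γ_1.
Leg 2: γ = 1/√(1 − 0.800²) = 1/√0.3600 = 1.667; τ_2 = 1.132/1.667 = 0.6792 μs.
Total proper time: τ_1 + 0.6792 = 25.09, so τ_1 = 25.09 − 0.6792 = 24.41 μs.
γ_1 = 45.64/24.41 = 1.870; β = √(1 − 1/γ²) = √0.7139.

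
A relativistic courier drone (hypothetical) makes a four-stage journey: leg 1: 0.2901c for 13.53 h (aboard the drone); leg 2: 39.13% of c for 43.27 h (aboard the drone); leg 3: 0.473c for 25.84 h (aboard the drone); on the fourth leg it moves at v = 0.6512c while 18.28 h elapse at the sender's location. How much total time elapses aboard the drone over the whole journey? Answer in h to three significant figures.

Leg 1: 13.53 h is already measured aboard the drone.
Leg 2: 43.27 h is already measured aboard the drone.
Leg 3: 25.84 h is already measured aboard the drone.
Leg 4: γ = 1/√(1 − 0.6512²) = 1/√0.5759 = 1.318; τ_4 = 18.28/1.318 = 13.87 h.
Total: 13.53 + 43.27 + 25.84 + 13.87 h.

τ = 96.5 h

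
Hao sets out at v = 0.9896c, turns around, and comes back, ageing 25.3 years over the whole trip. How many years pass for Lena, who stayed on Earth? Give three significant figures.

γ = 1/√(1 − 0.9896²) = 1/√0.02069 = 6.952
Earth-frame duration is the dilated interval: Δt = γτ = 6.952 × 25.3 years.

Δt = 176 years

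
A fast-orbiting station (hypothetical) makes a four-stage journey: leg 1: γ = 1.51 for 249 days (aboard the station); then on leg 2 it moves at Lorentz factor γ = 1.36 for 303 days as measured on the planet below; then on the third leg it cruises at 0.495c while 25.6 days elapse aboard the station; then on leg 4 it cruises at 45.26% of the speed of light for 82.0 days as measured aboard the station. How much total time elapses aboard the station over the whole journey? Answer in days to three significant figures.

Leg 1: 249 days is already measured aboard the station.
Leg 2: γ = 1.36; τ_2 = 303/1.360 = 222.8 days.
Leg 3: 25.6 days is already measured aboard the station.
Leg 4: 82.0 days is already measured aboard the station.
Total: 249.0 + 222.8 + 25.60 + 82.00 days.

τ = 579 days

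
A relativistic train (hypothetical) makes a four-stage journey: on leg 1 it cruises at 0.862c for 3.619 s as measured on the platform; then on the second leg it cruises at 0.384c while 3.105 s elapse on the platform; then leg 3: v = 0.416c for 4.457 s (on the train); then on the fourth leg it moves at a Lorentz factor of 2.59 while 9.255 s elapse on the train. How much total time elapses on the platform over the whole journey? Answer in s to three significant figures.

Δt = 35.6 s

Leg 1: 3.619 s is already measured on the platform.
Leg 2: 3.105 s is already measured on the platform.
Leg 3: γ = 1/√(1 − 0.416²) = 1/√0.8269 = 1.100; Δt_3 = 1.100 × 4.457 = 4.901 s.
Leg 4: γ = 2.59; Δt_4 = 2.590 × 9.255 = 23.97 s.
Total: 3.619 + 3.105 + 4.901 + 23.97 s.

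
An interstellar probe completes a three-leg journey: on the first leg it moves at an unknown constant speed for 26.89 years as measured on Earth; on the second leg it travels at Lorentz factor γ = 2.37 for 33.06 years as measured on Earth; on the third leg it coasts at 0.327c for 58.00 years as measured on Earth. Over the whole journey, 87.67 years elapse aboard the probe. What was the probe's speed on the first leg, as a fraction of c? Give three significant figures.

Leg 1: speed unknown; τ_1 = 26.89/γ_1.
Leg 2: γ = 2.37; τ_2 = 33.06/2.370 = 13.95 years.
Leg 3: γ = 1/√(1 − 0.327²) = 1/√0.8931 = 1.058; τ_3 = 58.00/1.058 = 54.81 years.
Total proper time: τ_1 + 13.95 + 54.81 = 87.67, so τ_1 = 87.67 − 68.76 = 18.91 years.
γ_1 = 26.89/18.91 = 1.422; β = √(1 − 1/γ²) = √0.5055.

β = 0.711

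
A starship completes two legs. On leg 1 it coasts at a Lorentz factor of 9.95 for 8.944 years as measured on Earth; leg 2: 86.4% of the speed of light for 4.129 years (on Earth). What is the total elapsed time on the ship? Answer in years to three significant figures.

τ = 2.98 years

Leg 1: γ = 9.95; τ_1 = 8.944/9.950 = 0.8989 years.
Leg 2: β = 0.864; γ = 1/√(1 − 0.864²) = 1/√0.2535 = 1.986; τ_2 = 4.129/1.986 = 2.079 years.
Total: 0.8989 + 2.079 years.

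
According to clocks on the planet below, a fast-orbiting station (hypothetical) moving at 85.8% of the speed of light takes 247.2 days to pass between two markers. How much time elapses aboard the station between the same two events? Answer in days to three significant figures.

τ = 127 days

β = 0.858; γ = 1/√(1 − 0.858²) = 1/√0.2638 = 1.947
The interval measured on the planet below is the dilated one; the clock aboard the station measures the proper time τ = Δt/γ = 247.2/1.947 days.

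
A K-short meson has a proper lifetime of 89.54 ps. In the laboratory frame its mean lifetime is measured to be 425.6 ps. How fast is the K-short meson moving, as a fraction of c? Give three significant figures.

v = 0.978c

γ = Δt/τ₀ = 425.6/89.54 = 4.753
β = √(1 − 1/γ²) = √(1 − 0.04426) = √0.9557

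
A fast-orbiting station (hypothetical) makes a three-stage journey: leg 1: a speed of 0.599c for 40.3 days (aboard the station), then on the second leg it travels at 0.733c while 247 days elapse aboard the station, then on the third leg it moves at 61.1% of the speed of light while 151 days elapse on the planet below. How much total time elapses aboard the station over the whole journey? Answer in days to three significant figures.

τ = 407 days

Leg 1: 40.3 days is already measured aboard the station.
Leg 2: 247 days is already measured aboard the station.
Leg 3: β = 0.611; γ = 1/√(1 − 0.611²) = 1/√0.6267 = 1.263; τ_3 = 151/1.263 = 119.5 days.
Total: 40.30 + 247.0 + 119.5 days.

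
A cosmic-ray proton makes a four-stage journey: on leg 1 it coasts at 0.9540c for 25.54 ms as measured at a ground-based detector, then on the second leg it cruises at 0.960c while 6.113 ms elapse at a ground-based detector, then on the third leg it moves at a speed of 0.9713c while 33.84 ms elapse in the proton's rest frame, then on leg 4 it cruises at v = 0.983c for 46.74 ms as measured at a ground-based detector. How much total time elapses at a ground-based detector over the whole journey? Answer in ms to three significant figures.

Δt = 221 ms

Leg 1: 25.54 ms is already measured at a ground-based detector.
Leg 2: 6.113 ms is already measured at a ground-based detector.
Leg 3: γ = 1/√(1 − 0.9713²) = 1/√0.05658 = 4.204; Δt_3 = 4.204 × 33.84 = 142.3 ms.
Leg 4: 46.74 ms is already measured at a ground-based detector.
Total: 25.54 + 6.113 + 142.3 + 46.74 ms.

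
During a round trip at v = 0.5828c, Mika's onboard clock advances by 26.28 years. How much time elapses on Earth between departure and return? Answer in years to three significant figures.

Δt = 32.3 years

γ = 1/√(1 − 0.5828²) = 1/√0.6603 = 1.231
Earth-frame duration is the dilated interval: Δt = γτ = 1.231 × 26.28 years.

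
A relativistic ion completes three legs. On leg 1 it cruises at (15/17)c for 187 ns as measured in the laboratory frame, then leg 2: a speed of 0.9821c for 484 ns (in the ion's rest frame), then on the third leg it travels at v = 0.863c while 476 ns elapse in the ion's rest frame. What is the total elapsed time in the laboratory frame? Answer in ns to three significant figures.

Leg 1: 187 ns is already measured in the laboratory frame.
Leg 2: γ = 1/√(1 − 0.9821²) = 1/√0.03548 = 5.309; Δt_2 = 5.309 × 484 = 2570 ns.
Leg 3: γ = 1/√(1 − 0.863²) = 1/√0.2552 = 1.979; Δt_3 = 1.979 × 476 = 942.2 ns.
Total: 187.0 + 2570 + 942.2 ns.

Δt = 3700 ns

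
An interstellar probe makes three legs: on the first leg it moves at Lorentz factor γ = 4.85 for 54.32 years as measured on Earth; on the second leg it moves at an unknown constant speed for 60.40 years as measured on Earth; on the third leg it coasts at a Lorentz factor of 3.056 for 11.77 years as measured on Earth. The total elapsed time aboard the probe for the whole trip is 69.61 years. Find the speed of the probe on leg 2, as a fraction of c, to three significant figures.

Leg 1: γ = 4.85; τ_1 = 54.32/4.850 = 11.20 years.
Leg 2: speed unknown; τ_2 = 60.40/γ_2.
Leg 3: γ = 3.056; τ_3 = 11.77/3.056 = 3.851 years.
Total proper time: 11.20 + τ_2 + 3.851 = 69.61, so τ_2 = 69.61 − 15.05 = 54.56 years.
γ_2 = 60.40/54.56 = 1.107; β = √(1 − 1/γ²) = √0.1841.

β = 0.429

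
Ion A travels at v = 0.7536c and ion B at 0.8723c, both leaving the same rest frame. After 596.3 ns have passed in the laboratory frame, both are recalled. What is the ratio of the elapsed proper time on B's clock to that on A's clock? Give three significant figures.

A: γ = 1/√(1 − 0.7536²) = 1/√0.4321 = 1.521. B: γ = 1/√(1 − 0.8723²) = 1/√0.2391 = 2.045.
τ_A/τ_B = γ_B/γ_A = 2.045/1.521 = 1.344, so τ_B/τ_A = 0.7439.

τ_B/τ_A = 0.744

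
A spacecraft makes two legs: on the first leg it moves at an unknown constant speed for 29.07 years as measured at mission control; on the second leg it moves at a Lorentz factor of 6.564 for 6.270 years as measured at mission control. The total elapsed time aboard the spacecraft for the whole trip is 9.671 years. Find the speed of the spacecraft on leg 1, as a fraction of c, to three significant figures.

β = 0.954

Leg 1: speed unknown; τ_1 = 29.07/γ_1.
Leg 2: γ = 6.564; τ_2 = 6.270/6.564 = 0.9552 years.
Total proper time: τ_1 + 0.9552 = 9.671, so τ_1 = 9.671 − 0.9552 = 8.716 years.
γ_1 = 29.07/8.716 = 3.335; β = √(1 − 1/γ²) = √0.9101.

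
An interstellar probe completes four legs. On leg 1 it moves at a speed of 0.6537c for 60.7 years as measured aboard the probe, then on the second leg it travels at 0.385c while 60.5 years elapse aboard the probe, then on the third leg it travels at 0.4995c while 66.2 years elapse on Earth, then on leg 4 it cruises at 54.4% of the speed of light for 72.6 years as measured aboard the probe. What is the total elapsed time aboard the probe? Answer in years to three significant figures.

τ = 251 years

Leg 1: 60.7 years is already measured aboard the probe.
Leg 2: 60.5 years is already measured aboard the probe.
Leg 3: γ = 1/√(1 − 0.4995²) = 1/√0.7505 = 1.154; τ_3 = 66.2/1.154 = 57.35 years.
Leg 4: 72.6 years is already measured aboard the probe.
Total: 60.70 + 60.50 + 57.35 + 72.60 years.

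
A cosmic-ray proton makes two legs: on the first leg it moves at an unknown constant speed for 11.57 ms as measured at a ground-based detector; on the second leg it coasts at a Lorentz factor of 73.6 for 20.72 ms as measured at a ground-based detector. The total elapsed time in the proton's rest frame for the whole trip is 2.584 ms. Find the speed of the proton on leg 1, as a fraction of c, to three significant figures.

Leg 1: speed unknown; τ_1 = 11.57/γ_1.
Leg 2: γ = 73.6; τ_2 = 20.72/73.60 = 0.2815 ms.
Total proper time: τ_1 + 0.2815 = 2.584, so τ_1 = 2.584 − 0.2815 = 2.302 ms.
γ_1 = 11.57/2.302 = 5.025; β = √(1 − 1/γ²) = √0.9604.

β = 0.980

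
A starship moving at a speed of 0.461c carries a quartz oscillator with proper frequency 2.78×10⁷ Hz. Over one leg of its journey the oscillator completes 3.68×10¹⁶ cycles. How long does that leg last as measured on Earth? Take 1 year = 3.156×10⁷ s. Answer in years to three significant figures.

Δt = 47.3 years

γ = 1/√(1 − 0.461²) = 1/√0.7875 = 1.127
Proper time for N cycles: τ = N/f = 3.68×10¹⁶/(2.78×10⁷) = 1.324×10⁹ s = 41.94 years.
Lab-frame duration Δt = γτ = 1.127 × 41.94 = 47.27 years.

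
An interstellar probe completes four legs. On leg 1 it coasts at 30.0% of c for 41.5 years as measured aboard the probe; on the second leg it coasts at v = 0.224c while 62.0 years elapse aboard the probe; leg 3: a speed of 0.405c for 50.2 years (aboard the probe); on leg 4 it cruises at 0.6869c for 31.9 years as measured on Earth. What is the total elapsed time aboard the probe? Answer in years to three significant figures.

τ = 177 years

Leg 1: 41.5 years is already measured aboard the probe.
Leg 2: 62.0 years is already measured aboard the probe.
Leg 3: 50.2 years is already measured aboard the probe.
Leg 4: γ = 1/√(1 − 0.6869²) = 1/√0.5282 = 1.376; τ_4 = 31.9/1.376 = 23.18 years.
Total: 41.50 + 62.00 + 50.20 + 23.18 years.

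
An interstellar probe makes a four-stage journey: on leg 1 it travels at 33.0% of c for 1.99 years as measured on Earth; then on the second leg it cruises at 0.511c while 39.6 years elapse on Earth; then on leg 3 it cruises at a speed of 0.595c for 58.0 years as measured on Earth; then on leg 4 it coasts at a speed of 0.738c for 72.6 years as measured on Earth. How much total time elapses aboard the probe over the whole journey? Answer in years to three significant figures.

Leg 1: β = 0.330; γ = 1/√(1 − 0.330²) = 1/√0.8911 = 1.059; τ_1 = 1.99/1.059 = 1.879 years.
Leg 2: γ = 1/√(1 − 0.511²) = 1/√0.7389 = 1.163; τ_2 = 39.6/1.163 = 34.04 years.
Leg 3: γ = 1/√(1 − 0.595²) = 1/√0.6460 = 1.244; τ_3 = 58.0/1.244 = 46.62 years.
Leg 4: γ = 1/√(1 − 0.738²) = 1/√0.4554 = 1.482; τ_4 = 72.6/1.482 = 48.99 years.
Total: 1.879 + 34.04 + 46.62 + 48.99 years.

τ = 132 years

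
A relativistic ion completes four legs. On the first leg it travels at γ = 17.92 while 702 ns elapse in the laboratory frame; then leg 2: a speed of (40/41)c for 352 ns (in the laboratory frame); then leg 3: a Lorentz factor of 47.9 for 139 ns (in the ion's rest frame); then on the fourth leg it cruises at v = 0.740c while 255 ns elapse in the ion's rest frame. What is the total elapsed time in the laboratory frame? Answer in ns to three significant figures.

Leg 1: 702 ns is already measured in the laboratory frame.
Leg 2: 352 ns is already measured in the laboratory frame.
Leg 3: γ = 47.9; Δt_3 = 47.90 × 139 = 6658 ns.
Leg 4: γ = 1/√(1 − 0.740²) = 1/√0.4524 = 1.487; Δt_4 = 1.487 × 255 = 379.1 ns.
Total: 702.0 + 352.0 + 6658 + 379.1 ns.

Δt = 8090 ns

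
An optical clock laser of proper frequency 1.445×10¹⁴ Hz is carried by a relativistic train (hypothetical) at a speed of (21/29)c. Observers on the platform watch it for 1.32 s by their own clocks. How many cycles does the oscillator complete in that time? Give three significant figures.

N = 1.32×10¹⁴

γ = 1/√(1 − (21/29)²) = 29/20 = 1.450
During 1.32 s of lab time, the oscillator's proper time advances by τ = Δt/γ = 1.32/1.450 = 0.9103 s = 9.103×10⁻¹ s.
N = f × τ = 1.445×10¹⁴ × 9.103×10⁻¹ = 1.315×10¹⁴.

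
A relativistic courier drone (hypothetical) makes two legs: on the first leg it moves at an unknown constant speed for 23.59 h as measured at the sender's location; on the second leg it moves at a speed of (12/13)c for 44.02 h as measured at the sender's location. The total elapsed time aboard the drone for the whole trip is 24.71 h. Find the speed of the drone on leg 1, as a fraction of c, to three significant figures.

β = 0.944

Leg 1: speed unknown; τ_1 = 23.59/γ_1.
Leg 2: γ = 1/√(1 − (12/13)²) = 13/5 = 2.600; τ_2 = 44.02/2.600 = 16.93 h.
Total proper time: τ_1 + 16.93 = 24.71, so τ_1 = 24.71 − 16.93 = 7.779 h.
γ_1 = 23.59/7.779 = 3.032; β = √(1 − 1/γ²) = √0.8913.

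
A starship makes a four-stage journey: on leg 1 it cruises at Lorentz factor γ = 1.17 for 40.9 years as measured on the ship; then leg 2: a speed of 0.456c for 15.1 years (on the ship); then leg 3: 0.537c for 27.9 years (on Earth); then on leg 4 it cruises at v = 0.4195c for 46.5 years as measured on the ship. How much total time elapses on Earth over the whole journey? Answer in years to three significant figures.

Δt = 144 years

Leg 1: γ = 1.17; Δt_1 = 1.170 × 40.9 = 47.85 years.
Leg 2: γ = 1/√(1 − 0.456²) = 1/√0.7921 = 1.124; Δt_2 = 1.124 × 15.1 = 16.97 years.
Leg 3: 27.9 years is already measured on Earth.
Leg 4: γ = 1/√(1 − 0.4195²) = 1/√0.8240 = 1.102; Δt_4 = 1.102 × 46.5 = 51.23 years.
Total: 47.85 + 16.97 + 27.90 + 51.23 years.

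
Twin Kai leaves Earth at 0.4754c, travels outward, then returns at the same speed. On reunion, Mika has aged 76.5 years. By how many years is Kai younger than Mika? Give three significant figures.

γ = 1/√(1 − 0.4754²) = 1/√0.7740 = 1.137
Kai's elapsed proper time: τ = 76.5/1.137 = 67.30 years.
Age gap = Δt − τ = 76.5 − 67.30 years.

Δt − τ = 9.20 years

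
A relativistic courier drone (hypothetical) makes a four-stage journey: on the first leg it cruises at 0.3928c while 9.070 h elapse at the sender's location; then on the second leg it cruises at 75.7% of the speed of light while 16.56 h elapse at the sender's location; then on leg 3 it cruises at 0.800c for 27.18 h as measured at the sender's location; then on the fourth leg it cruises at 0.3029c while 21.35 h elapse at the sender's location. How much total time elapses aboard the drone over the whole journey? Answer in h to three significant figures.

Leg 1: γ = 1/√(1 − 0.3928²) = 1/√0.8457 = 1.087; τ_1 = 9.070/1.087 = 8.341 h.
Leg 2: β = 0.757; γ = 1/√(1 − 0.757²) = 1/√0.4270 = 1.530; τ_2 = 16.56/1.530 = 10.82 h.
Leg 3: γ = 1/√(1 − 0.800²) = 5/3 ≈ 1.667; τ_3 = 27.18/1.667 = 16.31 h.
Leg 4: γ = 1/√(1 − 0.3029²) = 1/√0.9083 = 1.049; τ_4 = 21.35/1.049 = 20.35 h.
Total: 8.341 + 10.82 + 16.31 + 20.35 h.

τ = 55.8 h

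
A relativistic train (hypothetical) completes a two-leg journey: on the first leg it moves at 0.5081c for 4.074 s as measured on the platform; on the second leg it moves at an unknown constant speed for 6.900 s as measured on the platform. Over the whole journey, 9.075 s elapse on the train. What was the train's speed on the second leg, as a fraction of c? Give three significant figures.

Leg 1: γ = 1/√(1 − 0.5081²) = 1/√0.7418 = 1.161; τ_1 = 4.074/1.161 = 3.509 s.
Leg 2: speed unknown; τ_2 = 6.900/γ_2.
Total proper time: 3.509 + τ_2 = 9.075, so τ_2 = 9.075 − 3.509 = 5.566 s.
γ_2 = 6.900/5.566 = 1.240; β = √(1 − 1/γ²) = √0.3493.

β = 0.591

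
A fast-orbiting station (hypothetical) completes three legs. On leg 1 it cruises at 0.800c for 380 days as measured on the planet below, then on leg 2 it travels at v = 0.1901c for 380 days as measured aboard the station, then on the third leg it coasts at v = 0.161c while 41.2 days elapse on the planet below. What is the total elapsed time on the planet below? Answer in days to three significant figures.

Δt = 808 days

Leg 1: 380 days is already measured on the planet below.
Leg 2: γ = 1/√(1 − 0.1901²) = 1/√0.9639 = 1.019; Δt_2 = 1.019 × 380 = 387.1 days.
Leg 3: 41.2 days is already measured on the planet below.
Total: 380.0 + 387.1 + 41.20 days.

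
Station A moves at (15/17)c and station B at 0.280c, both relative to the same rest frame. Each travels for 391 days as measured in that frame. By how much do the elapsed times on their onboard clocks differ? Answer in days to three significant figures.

A: γ = 1/√(1 − (15/17)²) = 17/8 = 2.125; τ_A = 391/2.125 = 184.0 days.
B: γ = 1/√(1 − 0.280²) = 25/24 ≈ 1.042; τ_B = 391/1.042 = 375.4 days.

|τ_A − τ_B| = 191 days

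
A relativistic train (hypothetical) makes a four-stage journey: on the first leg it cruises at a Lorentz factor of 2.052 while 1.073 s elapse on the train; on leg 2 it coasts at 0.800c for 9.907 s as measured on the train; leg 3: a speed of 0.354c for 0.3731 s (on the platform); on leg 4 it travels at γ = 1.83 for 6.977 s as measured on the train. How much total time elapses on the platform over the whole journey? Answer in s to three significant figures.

Δt = 31.9 s

Leg 1: γ = 2.052; Δt_1 = 2.052 × 1.073 = 2.202 s.
Leg 2: γ = 1/√(1 − 0.800²) = 5/3 ≈ 1.667; Δt_2 = 1.667 × 9.907 = 16.51 s.
Leg 3: 0.3731 s is already measured on the platform.
Leg 4: γ = 1.83; Δt_4 = 1.830 × 6.977 = 12.77 s.
Total: 2.202 + 16.51 + 0.3731 + 12.77 s.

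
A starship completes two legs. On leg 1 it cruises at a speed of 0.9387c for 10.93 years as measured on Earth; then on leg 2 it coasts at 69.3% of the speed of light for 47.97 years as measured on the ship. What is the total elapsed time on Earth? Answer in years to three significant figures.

Leg 1: 10.93 years is already measured on Earth.
Leg 2: β = 0.693; γ = 1/√(1 − 0.693²) = 1/√0.5198 = 1.387; Δt_2 = 1.387 × 47.97 = 66.54 years.
Total: 10.93 + 66.54 years.

Δt = 77.5 years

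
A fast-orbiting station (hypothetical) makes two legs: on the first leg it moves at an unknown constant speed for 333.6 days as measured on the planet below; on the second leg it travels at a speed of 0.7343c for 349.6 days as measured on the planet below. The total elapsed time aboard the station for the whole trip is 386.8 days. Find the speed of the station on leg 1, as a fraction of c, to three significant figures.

Leg 1: speed unknown; τ_1 = 333.6/γ_1.
Leg 2: γ = 1/√(1 − 0.7343²) = 1/√0.4608 = 1.473; τ_2 = 349.6/1.473 = 237.3 days.
Total proper time: τ_1 + 237.3 = 386.8, so τ_1 = 386.8 − 237.3 = 149.5 days.
γ_1 = 333.6/149.5 = 2.232; β = √(1 − 1/γ²) = √0.7992.

β = 0.894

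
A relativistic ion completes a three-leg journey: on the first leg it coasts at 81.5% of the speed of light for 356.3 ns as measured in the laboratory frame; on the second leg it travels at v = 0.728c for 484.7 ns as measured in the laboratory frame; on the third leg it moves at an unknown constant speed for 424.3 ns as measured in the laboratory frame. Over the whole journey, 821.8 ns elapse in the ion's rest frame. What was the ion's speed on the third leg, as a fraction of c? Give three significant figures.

β = 0.745

Leg 1: β = 0.815; γ = 1/√(1 − 0.815²) = 1/√0.3358 = 1.726; τ_1 = 356.3/1.726 = 206.5 ns.
Leg 2: γ = 1/√(1 − 0.728²) = 1/√0.4700 = 1.459; τ_2 = 484.7/1.459 = 332.3 ns.
Leg 3: speed unknown; τ_3 = 424.3/γ_3.
Total proper time: 206.5 + 332.3 + τ_3 = 821.8, so τ_3 = 821.8 − 538.8 = 283.0 ns.
γ_3 = 424.3/283.0 = 1.499; β = √(1 − 1/γ²) = √0.5550.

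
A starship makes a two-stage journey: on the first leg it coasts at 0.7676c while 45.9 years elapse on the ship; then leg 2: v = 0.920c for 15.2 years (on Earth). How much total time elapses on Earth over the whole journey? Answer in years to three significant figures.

Δt = 86.8 years

Leg 1: γ = 1/√(1 − 0.7676²) = 1/√0.4108 = 1.560; Δt_1 = 1.560 × 45.9 = 71.61 years.
Leg 2: 15.2 years is already measured on Earth.
Total: 71.61 + 15.20 years.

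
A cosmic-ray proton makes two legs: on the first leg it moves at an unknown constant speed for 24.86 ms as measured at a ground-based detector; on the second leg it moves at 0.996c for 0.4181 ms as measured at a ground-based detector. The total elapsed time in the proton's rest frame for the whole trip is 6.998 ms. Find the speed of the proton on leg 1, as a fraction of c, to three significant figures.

β = 0.960

Leg 1: speed unknown; τ_1 = 24.86/γ_1.
Leg 2: γ = 1/√(1 − 0.996²) = 1/√0.007984 = 11.19; τ_2 = 0.4181/11.19 = 0.03736 ms.
Total proper time: τ_1 + 0.03736 = 6.998, so τ_1 = 6.998 − 0.03736 = 6.961 ms.
γ_1 = 24.86/6.961 = 3.572; β = √(1 − 1/γ²) = √0.9216.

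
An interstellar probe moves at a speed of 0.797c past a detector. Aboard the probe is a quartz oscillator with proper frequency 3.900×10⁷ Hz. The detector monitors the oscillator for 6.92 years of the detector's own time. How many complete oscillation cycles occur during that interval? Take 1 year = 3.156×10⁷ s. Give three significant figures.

γ = 1/√(1 − 0.797²) = 1/√0.3648 = 1.656
During 6.92 years of lab time, the oscillator's proper time advances by τ = Δt/γ = 6.92/1.656 = 4.180 years = 1.319×10⁸ s.
N = f × τ = 3.900×10⁷ × 1.319×10⁸ = 5.144×10¹⁵.

N = 5.14×10¹⁵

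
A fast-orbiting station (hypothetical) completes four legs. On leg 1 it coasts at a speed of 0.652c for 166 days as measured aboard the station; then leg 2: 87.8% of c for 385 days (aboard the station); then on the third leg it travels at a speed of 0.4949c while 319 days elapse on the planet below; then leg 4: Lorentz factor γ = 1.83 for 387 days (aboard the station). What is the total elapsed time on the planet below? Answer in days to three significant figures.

Leg 1: γ = 1/√(1 − 0.652²) = 1/√0.5749 = 1.319; Δt_1 = 1.319 × 166 = 218.9 days.
Leg 2: β = 0.878; γ = 1/√(1 − 0.878²) = 1/√0.2291 = 2.089; Δt_2 = 2.089 × 385 = 804.3 days.
Leg 3: 319 days is already measured on the planet below.
Leg 4: γ = 1.83; Δt_4 = 1.830 × 387 = 708.2 days.
Total: 218.9 + 804.3 + 319.0 + 708.2 days.

Δt = 2050 days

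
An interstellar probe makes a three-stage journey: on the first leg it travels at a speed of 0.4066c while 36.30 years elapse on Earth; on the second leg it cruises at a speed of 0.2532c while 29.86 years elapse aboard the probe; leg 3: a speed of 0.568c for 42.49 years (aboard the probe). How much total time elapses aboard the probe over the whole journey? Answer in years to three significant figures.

Leg 1: γ = 1/√(1 − 0.4066²) = 1/√0.8347 = 1.095; τ_1 = 36.30/1.095 = 33.16 years.
Leg 2: 29.86 years is already measured aboard the probe.
Leg 3: 42.49 years is already measured aboard the probe.
Total: 33.16 + 29.86 + 42.49 years.

τ = 106 years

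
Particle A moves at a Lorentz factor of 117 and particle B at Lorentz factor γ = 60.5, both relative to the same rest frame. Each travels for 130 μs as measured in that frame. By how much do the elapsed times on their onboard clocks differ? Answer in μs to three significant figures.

|τ_A − τ_B| = 1.04 μs

A: γ = 117; τ_A = 130/117.0 = 1.111 μs.
B: γ = 60.5; τ_B = 130/60.50 = 2.149 μs.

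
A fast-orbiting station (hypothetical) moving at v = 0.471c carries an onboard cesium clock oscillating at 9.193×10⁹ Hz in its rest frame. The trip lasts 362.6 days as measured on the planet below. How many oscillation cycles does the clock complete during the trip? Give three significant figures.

γ = 1/√(1 − 0.471²) = 1/√0.7782 = 1.134
The oscillator's own cycle count is N = f × τ where τ is the proper time aboard the station. τ = Δt/γ = 362.6/1.134 = 319.9 days = 2.764×10⁷ s.
N = 9.193×10⁹ × 2.764×10⁷ = 2.541×10¹⁷.

N = 2.54×10¹⁷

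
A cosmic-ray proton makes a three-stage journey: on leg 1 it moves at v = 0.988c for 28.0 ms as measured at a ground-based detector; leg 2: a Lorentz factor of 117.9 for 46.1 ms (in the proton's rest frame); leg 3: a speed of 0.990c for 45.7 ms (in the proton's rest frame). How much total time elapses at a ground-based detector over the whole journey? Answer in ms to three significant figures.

Δt = 5790 ms

Leg 1: 28.0 ms is already measured at a ground-based detector.
Leg 2: γ = 117.9; Δt_2 = 117.9 × 46.1 = 5435 ms.
Leg 3: γ = 1/√(1 − 0.990²) = 1/√0.01990 = 7.089; Δt_3 = 7.089 × 45.7 = 324.0 ms.
Total: 28.00 + 5435 + 324.0 ms.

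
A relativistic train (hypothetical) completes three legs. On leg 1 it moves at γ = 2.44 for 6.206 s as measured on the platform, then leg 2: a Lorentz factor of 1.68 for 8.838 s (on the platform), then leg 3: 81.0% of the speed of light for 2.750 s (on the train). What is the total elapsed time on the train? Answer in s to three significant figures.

Leg 1: γ = 2.44; τ_1 = 6.206/2.440 = 2.543 s.
Leg 2: γ = 1.68; τ_2 = 8.838/1.680 = 5.261 s.
Leg 3: 2.750 s is already measured on the train.
Total: 2.543 + 5.261 + 2.750 s.

τ = 10.6 s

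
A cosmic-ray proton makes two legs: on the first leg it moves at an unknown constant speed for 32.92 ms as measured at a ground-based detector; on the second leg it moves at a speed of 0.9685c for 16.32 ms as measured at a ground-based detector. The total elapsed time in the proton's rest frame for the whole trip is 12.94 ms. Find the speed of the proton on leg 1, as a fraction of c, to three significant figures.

β = 0.963

Leg 1: speed unknown; τ_1 = 32.92/γ_1.
Leg 2: γ = 1/√(1 − 0.9685²) = 1/√0.06201 = 4.016; τ_2 = 16.32/4.016 = 4.064 ms.
Total proper time: τ_1 + 4.064 = 12.94, so τ_1 = 12.94 − 4.064 = 8.876 ms.
γ_1 = 32.92/8.876 = 3.709; β = √(1 − 1/γ²) = √0.9273.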